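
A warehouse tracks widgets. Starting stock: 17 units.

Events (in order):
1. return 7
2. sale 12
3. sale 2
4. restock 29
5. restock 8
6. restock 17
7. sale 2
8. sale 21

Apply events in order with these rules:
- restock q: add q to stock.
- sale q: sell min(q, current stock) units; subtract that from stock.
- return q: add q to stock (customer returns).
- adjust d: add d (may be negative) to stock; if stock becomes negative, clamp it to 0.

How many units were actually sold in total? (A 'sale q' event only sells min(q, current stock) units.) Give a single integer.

Answer: 37

Derivation:
Processing events:
Start: stock = 17
  Event 1 (return 7): 17 + 7 = 24
  Event 2 (sale 12): sell min(12,24)=12. stock: 24 - 12 = 12. total_sold = 12
  Event 3 (sale 2): sell min(2,12)=2. stock: 12 - 2 = 10. total_sold = 14
  Event 4 (restock 29): 10 + 29 = 39
  Event 5 (restock 8): 39 + 8 = 47
  Event 6 (restock 17): 47 + 17 = 64
  Event 7 (sale 2): sell min(2,64)=2. stock: 64 - 2 = 62. total_sold = 16
  Event 8 (sale 21): sell min(21,62)=21. stock: 62 - 21 = 41. total_sold = 37
Final: stock = 41, total_sold = 37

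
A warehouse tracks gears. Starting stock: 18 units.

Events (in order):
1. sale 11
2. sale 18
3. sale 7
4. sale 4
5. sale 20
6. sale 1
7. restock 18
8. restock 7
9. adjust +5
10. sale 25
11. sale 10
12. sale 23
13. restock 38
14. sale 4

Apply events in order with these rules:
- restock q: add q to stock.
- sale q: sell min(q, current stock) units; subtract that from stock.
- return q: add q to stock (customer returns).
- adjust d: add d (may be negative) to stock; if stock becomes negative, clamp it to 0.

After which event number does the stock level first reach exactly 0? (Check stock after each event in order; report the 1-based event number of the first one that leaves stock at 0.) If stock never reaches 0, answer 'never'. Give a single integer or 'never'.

Processing events:
Start: stock = 18
  Event 1 (sale 11): sell min(11,18)=11. stock: 18 - 11 = 7. total_sold = 11
  Event 2 (sale 18): sell min(18,7)=7. stock: 7 - 7 = 0. total_sold = 18
  Event 3 (sale 7): sell min(7,0)=0. stock: 0 - 0 = 0. total_sold = 18
  Event 4 (sale 4): sell min(4,0)=0. stock: 0 - 0 = 0. total_sold = 18
  Event 5 (sale 20): sell min(20,0)=0. stock: 0 - 0 = 0. total_sold = 18
  Event 6 (sale 1): sell min(1,0)=0. stock: 0 - 0 = 0. total_sold = 18
  Event 7 (restock 18): 0 + 18 = 18
  Event 8 (restock 7): 18 + 7 = 25
  Event 9 (adjust +5): 25 + 5 = 30
  Event 10 (sale 25): sell min(25,30)=25. stock: 30 - 25 = 5. total_sold = 43
  Event 11 (sale 10): sell min(10,5)=5. stock: 5 - 5 = 0. total_sold = 48
  Event 12 (sale 23): sell min(23,0)=0. stock: 0 - 0 = 0. total_sold = 48
  Event 13 (restock 38): 0 + 38 = 38
  Event 14 (sale 4): sell min(4,38)=4. stock: 38 - 4 = 34. total_sold = 52
Final: stock = 34, total_sold = 52

First zero at event 2.

Answer: 2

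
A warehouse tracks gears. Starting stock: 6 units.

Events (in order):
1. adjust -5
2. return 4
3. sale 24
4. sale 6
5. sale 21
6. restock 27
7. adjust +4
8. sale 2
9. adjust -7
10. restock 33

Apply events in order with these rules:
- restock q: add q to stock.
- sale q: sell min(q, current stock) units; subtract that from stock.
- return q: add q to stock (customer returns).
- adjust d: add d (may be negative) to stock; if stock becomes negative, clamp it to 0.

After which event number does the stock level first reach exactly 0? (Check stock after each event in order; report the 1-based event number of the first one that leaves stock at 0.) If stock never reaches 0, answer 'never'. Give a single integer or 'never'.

Answer: 3

Derivation:
Processing events:
Start: stock = 6
  Event 1 (adjust -5): 6 + -5 = 1
  Event 2 (return 4): 1 + 4 = 5
  Event 3 (sale 24): sell min(24,5)=5. stock: 5 - 5 = 0. total_sold = 5
  Event 4 (sale 6): sell min(6,0)=0. stock: 0 - 0 = 0. total_sold = 5
  Event 5 (sale 21): sell min(21,0)=0. stock: 0 - 0 = 0. total_sold = 5
  Event 6 (restock 27): 0 + 27 = 27
  Event 7 (adjust +4): 27 + 4 = 31
  Event 8 (sale 2): sell min(2,31)=2. stock: 31 - 2 = 29. total_sold = 7
  Event 9 (adjust -7): 29 + -7 = 22
  Event 10 (restock 33): 22 + 33 = 55
Final: stock = 55, total_sold = 7

First zero at event 3.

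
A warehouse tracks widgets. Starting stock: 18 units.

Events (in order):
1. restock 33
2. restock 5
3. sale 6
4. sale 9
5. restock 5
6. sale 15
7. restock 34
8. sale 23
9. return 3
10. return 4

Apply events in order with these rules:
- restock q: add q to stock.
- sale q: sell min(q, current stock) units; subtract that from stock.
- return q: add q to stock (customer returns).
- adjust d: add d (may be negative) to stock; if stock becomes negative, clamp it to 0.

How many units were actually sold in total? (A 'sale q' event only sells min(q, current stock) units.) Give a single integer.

Answer: 53

Derivation:
Processing events:
Start: stock = 18
  Event 1 (restock 33): 18 + 33 = 51
  Event 2 (restock 5): 51 + 5 = 56
  Event 3 (sale 6): sell min(6,56)=6. stock: 56 - 6 = 50. total_sold = 6
  Event 4 (sale 9): sell min(9,50)=9. stock: 50 - 9 = 41. total_sold = 15
  Event 5 (restock 5): 41 + 5 = 46
  Event 6 (sale 15): sell min(15,46)=15. stock: 46 - 15 = 31. total_sold = 30
  Event 7 (restock 34): 31 + 34 = 65
  Event 8 (sale 23): sell min(23,65)=23. stock: 65 - 23 = 42. total_sold = 53
  Event 9 (return 3): 42 + 3 = 45
  Event 10 (return 4): 45 + 4 = 49
Final: stock = 49, total_sold = 53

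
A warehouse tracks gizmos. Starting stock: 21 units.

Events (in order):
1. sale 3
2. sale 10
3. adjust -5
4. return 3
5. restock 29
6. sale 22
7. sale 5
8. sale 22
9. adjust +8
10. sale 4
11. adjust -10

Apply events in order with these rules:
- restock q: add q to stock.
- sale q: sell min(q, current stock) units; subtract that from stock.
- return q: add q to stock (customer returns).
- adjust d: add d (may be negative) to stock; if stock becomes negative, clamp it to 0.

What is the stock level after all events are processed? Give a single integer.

Answer: 0

Derivation:
Processing events:
Start: stock = 21
  Event 1 (sale 3): sell min(3,21)=3. stock: 21 - 3 = 18. total_sold = 3
  Event 2 (sale 10): sell min(10,18)=10. stock: 18 - 10 = 8. total_sold = 13
  Event 3 (adjust -5): 8 + -5 = 3
  Event 4 (return 3): 3 + 3 = 6
  Event 5 (restock 29): 6 + 29 = 35
  Event 6 (sale 22): sell min(22,35)=22. stock: 35 - 22 = 13. total_sold = 35
  Event 7 (sale 5): sell min(5,13)=5. stock: 13 - 5 = 8. total_sold = 40
  Event 8 (sale 22): sell min(22,8)=8. stock: 8 - 8 = 0. total_sold = 48
  Event 9 (adjust +8): 0 + 8 = 8
  Event 10 (sale 4): sell min(4,8)=4. stock: 8 - 4 = 4. total_sold = 52
  Event 11 (adjust -10): 4 + -10 = 0 (clamped to 0)
Final: stock = 0, total_sold = 52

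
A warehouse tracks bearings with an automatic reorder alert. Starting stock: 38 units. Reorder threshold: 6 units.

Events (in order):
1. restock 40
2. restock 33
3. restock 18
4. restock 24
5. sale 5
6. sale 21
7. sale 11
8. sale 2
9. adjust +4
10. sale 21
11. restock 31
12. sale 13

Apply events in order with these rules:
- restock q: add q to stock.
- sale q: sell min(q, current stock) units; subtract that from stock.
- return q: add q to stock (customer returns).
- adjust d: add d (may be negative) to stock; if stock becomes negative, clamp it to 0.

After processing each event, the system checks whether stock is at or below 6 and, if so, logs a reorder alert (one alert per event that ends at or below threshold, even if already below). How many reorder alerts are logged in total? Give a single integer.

Processing events:
Start: stock = 38
  Event 1 (restock 40): 38 + 40 = 78
  Event 2 (restock 33): 78 + 33 = 111
  Event 3 (restock 18): 111 + 18 = 129
  Event 4 (restock 24): 129 + 24 = 153
  Event 5 (sale 5): sell min(5,153)=5. stock: 153 - 5 = 148. total_sold = 5
  Event 6 (sale 21): sell min(21,148)=21. stock: 148 - 21 = 127. total_sold = 26
  Event 7 (sale 11): sell min(11,127)=11. stock: 127 - 11 = 116. total_sold = 37
  Event 8 (sale 2): sell min(2,116)=2. stock: 116 - 2 = 114. total_sold = 39
  Event 9 (adjust +4): 114 + 4 = 118
  Event 10 (sale 21): sell min(21,118)=21. stock: 118 - 21 = 97. total_sold = 60
  Event 11 (restock 31): 97 + 31 = 128
  Event 12 (sale 13): sell min(13,128)=13. stock: 128 - 13 = 115. total_sold = 73
Final: stock = 115, total_sold = 73

Checking against threshold 6:
  After event 1: stock=78 > 6
  After event 2: stock=111 > 6
  After event 3: stock=129 > 6
  After event 4: stock=153 > 6
  After event 5: stock=148 > 6
  After event 6: stock=127 > 6
  After event 7: stock=116 > 6
  After event 8: stock=114 > 6
  After event 9: stock=118 > 6
  After event 10: stock=97 > 6
  After event 11: stock=128 > 6
  After event 12: stock=115 > 6
Alert events: []. Count = 0

Answer: 0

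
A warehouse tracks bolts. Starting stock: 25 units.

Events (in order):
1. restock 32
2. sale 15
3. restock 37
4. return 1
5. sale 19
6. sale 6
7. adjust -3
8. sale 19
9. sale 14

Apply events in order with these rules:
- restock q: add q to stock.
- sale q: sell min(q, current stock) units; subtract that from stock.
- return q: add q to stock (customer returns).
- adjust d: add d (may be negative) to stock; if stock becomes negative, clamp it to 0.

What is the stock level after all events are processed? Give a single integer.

Processing events:
Start: stock = 25
  Event 1 (restock 32): 25 + 32 = 57
  Event 2 (sale 15): sell min(15,57)=15. stock: 57 - 15 = 42. total_sold = 15
  Event 3 (restock 37): 42 + 37 = 79
  Event 4 (return 1): 79 + 1 = 80
  Event 5 (sale 19): sell min(19,80)=19. stock: 80 - 19 = 61. total_sold = 34
  Event 6 (sale 6): sell min(6,61)=6. stock: 61 - 6 = 55. total_sold = 40
  Event 7 (adjust -3): 55 + -3 = 52
  Event 8 (sale 19): sell min(19,52)=19. stock: 52 - 19 = 33. total_sold = 59
  Event 9 (sale 14): sell min(14,33)=14. stock: 33 - 14 = 19. total_sold = 73
Final: stock = 19, total_sold = 73

Answer: 19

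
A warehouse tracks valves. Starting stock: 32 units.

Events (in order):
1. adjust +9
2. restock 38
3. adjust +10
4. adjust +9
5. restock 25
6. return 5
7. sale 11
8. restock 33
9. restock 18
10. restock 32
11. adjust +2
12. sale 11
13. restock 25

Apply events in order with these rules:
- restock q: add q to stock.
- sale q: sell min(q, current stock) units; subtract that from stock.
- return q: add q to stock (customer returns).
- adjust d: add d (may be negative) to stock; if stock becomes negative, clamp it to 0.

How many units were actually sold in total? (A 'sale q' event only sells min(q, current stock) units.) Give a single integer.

Answer: 22

Derivation:
Processing events:
Start: stock = 32
  Event 1 (adjust +9): 32 + 9 = 41
  Event 2 (restock 38): 41 + 38 = 79
  Event 3 (adjust +10): 79 + 10 = 89
  Event 4 (adjust +9): 89 + 9 = 98
  Event 5 (restock 25): 98 + 25 = 123
  Event 6 (return 5): 123 + 5 = 128
  Event 7 (sale 11): sell min(11,128)=11. stock: 128 - 11 = 117. total_sold = 11
  Event 8 (restock 33): 117 + 33 = 150
  Event 9 (restock 18): 150 + 18 = 168
  Event 10 (restock 32): 168 + 32 = 200
  Event 11 (adjust +2): 200 + 2 = 202
  Event 12 (sale 11): sell min(11,202)=11. stock: 202 - 11 = 191. total_sold = 22
  Event 13 (restock 25): 191 + 25 = 216
Final: stock = 216, total_sold = 22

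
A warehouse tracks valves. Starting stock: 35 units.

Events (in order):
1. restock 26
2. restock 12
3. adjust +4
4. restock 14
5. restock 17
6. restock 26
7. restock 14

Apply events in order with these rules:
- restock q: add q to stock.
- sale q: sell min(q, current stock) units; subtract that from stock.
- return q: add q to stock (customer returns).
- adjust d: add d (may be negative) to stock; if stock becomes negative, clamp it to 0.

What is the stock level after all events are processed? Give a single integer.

Answer: 148

Derivation:
Processing events:
Start: stock = 35
  Event 1 (restock 26): 35 + 26 = 61
  Event 2 (restock 12): 61 + 12 = 73
  Event 3 (adjust +4): 73 + 4 = 77
  Event 4 (restock 14): 77 + 14 = 91
  Event 5 (restock 17): 91 + 17 = 108
  Event 6 (restock 26): 108 + 26 = 134
  Event 7 (restock 14): 134 + 14 = 148
Final: stock = 148, total_sold = 0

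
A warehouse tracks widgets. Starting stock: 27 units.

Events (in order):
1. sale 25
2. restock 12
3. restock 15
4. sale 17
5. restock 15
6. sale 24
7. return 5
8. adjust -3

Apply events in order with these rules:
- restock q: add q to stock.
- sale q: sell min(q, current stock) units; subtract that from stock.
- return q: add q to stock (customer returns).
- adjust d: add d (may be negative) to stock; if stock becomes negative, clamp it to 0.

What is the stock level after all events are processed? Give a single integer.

Answer: 5

Derivation:
Processing events:
Start: stock = 27
  Event 1 (sale 25): sell min(25,27)=25. stock: 27 - 25 = 2. total_sold = 25
  Event 2 (restock 12): 2 + 12 = 14
  Event 3 (restock 15): 14 + 15 = 29
  Event 4 (sale 17): sell min(17,29)=17. stock: 29 - 17 = 12. total_sold = 42
  Event 5 (restock 15): 12 + 15 = 27
  Event 6 (sale 24): sell min(24,27)=24. stock: 27 - 24 = 3. total_sold = 66
  Event 7 (return 5): 3 + 5 = 8
  Event 8 (adjust -3): 8 + -3 = 5
Final: stock = 5, total_sold = 66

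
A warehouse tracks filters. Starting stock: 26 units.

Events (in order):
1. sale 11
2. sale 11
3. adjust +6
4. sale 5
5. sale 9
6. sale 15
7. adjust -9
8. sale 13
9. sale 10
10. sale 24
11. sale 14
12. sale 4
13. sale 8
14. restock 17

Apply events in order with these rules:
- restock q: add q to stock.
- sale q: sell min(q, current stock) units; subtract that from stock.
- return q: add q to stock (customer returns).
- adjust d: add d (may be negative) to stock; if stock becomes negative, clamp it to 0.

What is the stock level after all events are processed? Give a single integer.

Processing events:
Start: stock = 26
  Event 1 (sale 11): sell min(11,26)=11. stock: 26 - 11 = 15. total_sold = 11
  Event 2 (sale 11): sell min(11,15)=11. stock: 15 - 11 = 4. total_sold = 22
  Event 3 (adjust +6): 4 + 6 = 10
  Event 4 (sale 5): sell min(5,10)=5. stock: 10 - 5 = 5. total_sold = 27
  Event 5 (sale 9): sell min(9,5)=5. stock: 5 - 5 = 0. total_sold = 32
  Event 6 (sale 15): sell min(15,0)=0. stock: 0 - 0 = 0. total_sold = 32
  Event 7 (adjust -9): 0 + -9 = 0 (clamped to 0)
  Event 8 (sale 13): sell min(13,0)=0. stock: 0 - 0 = 0. total_sold = 32
  Event 9 (sale 10): sell min(10,0)=0. stock: 0 - 0 = 0. total_sold = 32
  Event 10 (sale 24): sell min(24,0)=0. stock: 0 - 0 = 0. total_sold = 32
  Event 11 (sale 14): sell min(14,0)=0. stock: 0 - 0 = 0. total_sold = 32
  Event 12 (sale 4): sell min(4,0)=0. stock: 0 - 0 = 0. total_sold = 32
  Event 13 (sale 8): sell min(8,0)=0. stock: 0 - 0 = 0. total_sold = 32
  Event 14 (restock 17): 0 + 17 = 17
Final: stock = 17, total_sold = 32

Answer: 17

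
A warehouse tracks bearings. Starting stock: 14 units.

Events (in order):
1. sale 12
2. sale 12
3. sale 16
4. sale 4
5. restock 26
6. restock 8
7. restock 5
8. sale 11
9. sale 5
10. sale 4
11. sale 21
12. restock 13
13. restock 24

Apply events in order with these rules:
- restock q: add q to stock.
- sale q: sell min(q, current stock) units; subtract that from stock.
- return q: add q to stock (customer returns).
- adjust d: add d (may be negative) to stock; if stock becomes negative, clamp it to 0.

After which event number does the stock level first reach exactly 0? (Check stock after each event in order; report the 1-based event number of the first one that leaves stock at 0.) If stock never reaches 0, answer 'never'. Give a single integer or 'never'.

Processing events:
Start: stock = 14
  Event 1 (sale 12): sell min(12,14)=12. stock: 14 - 12 = 2. total_sold = 12
  Event 2 (sale 12): sell min(12,2)=2. stock: 2 - 2 = 0. total_sold = 14
  Event 3 (sale 16): sell min(16,0)=0. stock: 0 - 0 = 0. total_sold = 14
  Event 4 (sale 4): sell min(4,0)=0. stock: 0 - 0 = 0. total_sold = 14
  Event 5 (restock 26): 0 + 26 = 26
  Event 6 (restock 8): 26 + 8 = 34
  Event 7 (restock 5): 34 + 5 = 39
  Event 8 (sale 11): sell min(11,39)=11. stock: 39 - 11 = 28. total_sold = 25
  Event 9 (sale 5): sell min(5,28)=5. stock: 28 - 5 = 23. total_sold = 30
  Event 10 (sale 4): sell min(4,23)=4. stock: 23 - 4 = 19. total_sold = 34
  Event 11 (sale 21): sell min(21,19)=19. stock: 19 - 19 = 0. total_sold = 53
  Event 12 (restock 13): 0 + 13 = 13
  Event 13 (restock 24): 13 + 24 = 37
Final: stock = 37, total_sold = 53

First zero at event 2.

Answer: 2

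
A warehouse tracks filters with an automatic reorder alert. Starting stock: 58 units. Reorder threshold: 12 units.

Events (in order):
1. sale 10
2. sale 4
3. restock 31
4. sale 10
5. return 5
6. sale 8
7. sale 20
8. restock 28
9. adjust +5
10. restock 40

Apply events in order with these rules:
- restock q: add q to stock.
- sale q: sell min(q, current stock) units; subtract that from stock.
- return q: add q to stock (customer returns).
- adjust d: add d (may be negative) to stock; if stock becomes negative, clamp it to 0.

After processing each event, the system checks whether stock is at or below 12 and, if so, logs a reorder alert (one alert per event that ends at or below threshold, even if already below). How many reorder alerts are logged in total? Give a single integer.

Answer: 0

Derivation:
Processing events:
Start: stock = 58
  Event 1 (sale 10): sell min(10,58)=10. stock: 58 - 10 = 48. total_sold = 10
  Event 2 (sale 4): sell min(4,48)=4. stock: 48 - 4 = 44. total_sold = 14
  Event 3 (restock 31): 44 + 31 = 75
  Event 4 (sale 10): sell min(10,75)=10. stock: 75 - 10 = 65. total_sold = 24
  Event 5 (return 5): 65 + 5 = 70
  Event 6 (sale 8): sell min(8,70)=8. stock: 70 - 8 = 62. total_sold = 32
  Event 7 (sale 20): sell min(20,62)=20. stock: 62 - 20 = 42. total_sold = 52
  Event 8 (restock 28): 42 + 28 = 70
  Event 9 (adjust +5): 70 + 5 = 75
  Event 10 (restock 40): 75 + 40 = 115
Final: stock = 115, total_sold = 52

Checking against threshold 12:
  After event 1: stock=48 > 12
  After event 2: stock=44 > 12
  After event 3: stock=75 > 12
  After event 4: stock=65 > 12
  After event 5: stock=70 > 12
  After event 6: stock=62 > 12
  After event 7: stock=42 > 12
  After event 8: stock=70 > 12
  After event 9: stock=75 > 12
  After event 10: stock=115 > 12
Alert events: []. Count = 0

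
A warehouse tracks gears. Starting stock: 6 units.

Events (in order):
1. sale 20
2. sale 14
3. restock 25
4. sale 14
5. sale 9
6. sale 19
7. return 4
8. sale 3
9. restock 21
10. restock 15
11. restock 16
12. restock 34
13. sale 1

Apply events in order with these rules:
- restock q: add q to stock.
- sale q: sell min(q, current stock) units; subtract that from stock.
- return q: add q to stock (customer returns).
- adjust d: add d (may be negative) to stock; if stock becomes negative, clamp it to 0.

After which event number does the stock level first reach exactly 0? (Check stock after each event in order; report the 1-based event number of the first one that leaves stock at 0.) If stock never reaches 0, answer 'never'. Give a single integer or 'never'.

Processing events:
Start: stock = 6
  Event 1 (sale 20): sell min(20,6)=6. stock: 6 - 6 = 0. total_sold = 6
  Event 2 (sale 14): sell min(14,0)=0. stock: 0 - 0 = 0. total_sold = 6
  Event 3 (restock 25): 0 + 25 = 25
  Event 4 (sale 14): sell min(14,25)=14. stock: 25 - 14 = 11. total_sold = 20
  Event 5 (sale 9): sell min(9,11)=9. stock: 11 - 9 = 2. total_sold = 29
  Event 6 (sale 19): sell min(19,2)=2. stock: 2 - 2 = 0. total_sold = 31
  Event 7 (return 4): 0 + 4 = 4
  Event 8 (sale 3): sell min(3,4)=3. stock: 4 - 3 = 1. total_sold = 34
  Event 9 (restock 21): 1 + 21 = 22
  Event 10 (restock 15): 22 + 15 = 37
  Event 11 (restock 16): 37 + 16 = 53
  Event 12 (restock 34): 53 + 34 = 87
  Event 13 (sale 1): sell min(1,87)=1. stock: 87 - 1 = 86. total_sold = 35
Final: stock = 86, total_sold = 35

First zero at event 1.

Answer: 1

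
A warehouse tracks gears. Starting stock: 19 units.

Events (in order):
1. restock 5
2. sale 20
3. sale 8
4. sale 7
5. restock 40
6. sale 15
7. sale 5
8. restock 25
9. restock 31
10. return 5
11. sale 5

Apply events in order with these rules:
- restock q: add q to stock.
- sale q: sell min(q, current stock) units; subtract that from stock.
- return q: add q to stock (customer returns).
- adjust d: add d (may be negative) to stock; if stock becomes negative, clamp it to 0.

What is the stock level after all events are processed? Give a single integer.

Answer: 76

Derivation:
Processing events:
Start: stock = 19
  Event 1 (restock 5): 19 + 5 = 24
  Event 2 (sale 20): sell min(20,24)=20. stock: 24 - 20 = 4. total_sold = 20
  Event 3 (sale 8): sell min(8,4)=4. stock: 4 - 4 = 0. total_sold = 24
  Event 4 (sale 7): sell min(7,0)=0. stock: 0 - 0 = 0. total_sold = 24
  Event 5 (restock 40): 0 + 40 = 40
  Event 6 (sale 15): sell min(15,40)=15. stock: 40 - 15 = 25. total_sold = 39
  Event 7 (sale 5): sell min(5,25)=5. stock: 25 - 5 = 20. total_sold = 44
  Event 8 (restock 25): 20 + 25 = 45
  Event 9 (restock 31): 45 + 31 = 76
  Event 10 (return 5): 76 + 5 = 81
  Event 11 (sale 5): sell min(5,81)=5. stock: 81 - 5 = 76. total_sold = 49
Final: stock = 76, total_sold = 49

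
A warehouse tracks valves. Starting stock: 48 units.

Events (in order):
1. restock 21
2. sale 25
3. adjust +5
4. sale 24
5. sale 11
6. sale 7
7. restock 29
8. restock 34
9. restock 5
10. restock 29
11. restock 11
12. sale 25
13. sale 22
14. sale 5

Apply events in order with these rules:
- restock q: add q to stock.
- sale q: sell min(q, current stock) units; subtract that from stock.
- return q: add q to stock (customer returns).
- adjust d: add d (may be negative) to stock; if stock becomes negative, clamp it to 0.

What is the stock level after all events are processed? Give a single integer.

Processing events:
Start: stock = 48
  Event 1 (restock 21): 48 + 21 = 69
  Event 2 (sale 25): sell min(25,69)=25. stock: 69 - 25 = 44. total_sold = 25
  Event 3 (adjust +5): 44 + 5 = 49
  Event 4 (sale 24): sell min(24,49)=24. stock: 49 - 24 = 25. total_sold = 49
  Event 5 (sale 11): sell min(11,25)=11. stock: 25 - 11 = 14. total_sold = 60
  Event 6 (sale 7): sell min(7,14)=7. stock: 14 - 7 = 7. total_sold = 67
  Event 7 (restock 29): 7 + 29 = 36
  Event 8 (restock 34): 36 + 34 = 70
  Event 9 (restock 5): 70 + 5 = 75
  Event 10 (restock 29): 75 + 29 = 104
  Event 11 (restock 11): 104 + 11 = 115
  Event 12 (sale 25): sell min(25,115)=25. stock: 115 - 25 = 90. total_sold = 92
  Event 13 (sale 22): sell min(22,90)=22. stock: 90 - 22 = 68. total_sold = 114
  Event 14 (sale 5): sell min(5,68)=5. stock: 68 - 5 = 63. total_sold = 119
Final: stock = 63, total_sold = 119

Answer: 63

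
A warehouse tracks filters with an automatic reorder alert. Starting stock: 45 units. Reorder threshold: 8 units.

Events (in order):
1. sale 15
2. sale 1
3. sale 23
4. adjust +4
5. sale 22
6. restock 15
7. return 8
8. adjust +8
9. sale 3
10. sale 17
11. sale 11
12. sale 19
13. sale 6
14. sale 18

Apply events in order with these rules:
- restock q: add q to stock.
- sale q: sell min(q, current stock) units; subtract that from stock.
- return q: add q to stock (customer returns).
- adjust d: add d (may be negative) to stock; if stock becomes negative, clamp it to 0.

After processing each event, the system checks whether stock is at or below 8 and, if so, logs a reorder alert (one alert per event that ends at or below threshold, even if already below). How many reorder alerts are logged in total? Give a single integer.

Answer: 6

Derivation:
Processing events:
Start: stock = 45
  Event 1 (sale 15): sell min(15,45)=15. stock: 45 - 15 = 30. total_sold = 15
  Event 2 (sale 1): sell min(1,30)=1. stock: 30 - 1 = 29. total_sold = 16
  Event 3 (sale 23): sell min(23,29)=23. stock: 29 - 23 = 6. total_sold = 39
  Event 4 (adjust +4): 6 + 4 = 10
  Event 5 (sale 22): sell min(22,10)=10. stock: 10 - 10 = 0. total_sold = 49
  Event 6 (restock 15): 0 + 15 = 15
  Event 7 (return 8): 15 + 8 = 23
  Event 8 (adjust +8): 23 + 8 = 31
  Event 9 (sale 3): sell min(3,31)=3. stock: 31 - 3 = 28. total_sold = 52
  Event 10 (sale 17): sell min(17,28)=17. stock: 28 - 17 = 11. total_sold = 69
  Event 11 (sale 11): sell min(11,11)=11. stock: 11 - 11 = 0. total_sold = 80
  Event 12 (sale 19): sell min(19,0)=0. stock: 0 - 0 = 0. total_sold = 80
  Event 13 (sale 6): sell min(6,0)=0. stock: 0 - 0 = 0. total_sold = 80
  Event 14 (sale 18): sell min(18,0)=0. stock: 0 - 0 = 0. total_sold = 80
Final: stock = 0, total_sold = 80

Checking against threshold 8:
  After event 1: stock=30 > 8
  After event 2: stock=29 > 8
  After event 3: stock=6 <= 8 -> ALERT
  After event 4: stock=10 > 8
  After event 5: stock=0 <= 8 -> ALERT
  After event 6: stock=15 > 8
  After event 7: stock=23 > 8
  After event 8: stock=31 > 8
  After event 9: stock=28 > 8
  After event 10: stock=11 > 8
  After event 11: stock=0 <= 8 -> ALERT
  After event 12: stock=0 <= 8 -> ALERT
  After event 13: stock=0 <= 8 -> ALERT
  After event 14: stock=0 <= 8 -> ALERT
Alert events: [3, 5, 11, 12, 13, 14]. Count = 6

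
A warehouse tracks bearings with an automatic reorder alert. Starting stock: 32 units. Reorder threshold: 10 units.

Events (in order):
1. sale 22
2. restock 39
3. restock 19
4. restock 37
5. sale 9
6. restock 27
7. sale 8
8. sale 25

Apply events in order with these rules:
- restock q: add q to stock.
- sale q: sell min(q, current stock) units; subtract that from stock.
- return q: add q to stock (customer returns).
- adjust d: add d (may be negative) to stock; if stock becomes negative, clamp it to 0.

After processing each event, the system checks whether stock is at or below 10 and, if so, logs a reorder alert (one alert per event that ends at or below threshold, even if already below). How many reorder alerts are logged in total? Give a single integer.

Processing events:
Start: stock = 32
  Event 1 (sale 22): sell min(22,32)=22. stock: 32 - 22 = 10. total_sold = 22
  Event 2 (restock 39): 10 + 39 = 49
  Event 3 (restock 19): 49 + 19 = 68
  Event 4 (restock 37): 68 + 37 = 105
  Event 5 (sale 9): sell min(9,105)=9. stock: 105 - 9 = 96. total_sold = 31
  Event 6 (restock 27): 96 + 27 = 123
  Event 7 (sale 8): sell min(8,123)=8. stock: 123 - 8 = 115. total_sold = 39
  Event 8 (sale 25): sell min(25,115)=25. stock: 115 - 25 = 90. total_sold = 64
Final: stock = 90, total_sold = 64

Checking against threshold 10:
  After event 1: stock=10 <= 10 -> ALERT
  After event 2: stock=49 > 10
  After event 3: stock=68 > 10
  After event 4: stock=105 > 10
  After event 5: stock=96 > 10
  After event 6: stock=123 > 10
  After event 7: stock=115 > 10
  After event 8: stock=90 > 10
Alert events: [1]. Count = 1

Answer: 1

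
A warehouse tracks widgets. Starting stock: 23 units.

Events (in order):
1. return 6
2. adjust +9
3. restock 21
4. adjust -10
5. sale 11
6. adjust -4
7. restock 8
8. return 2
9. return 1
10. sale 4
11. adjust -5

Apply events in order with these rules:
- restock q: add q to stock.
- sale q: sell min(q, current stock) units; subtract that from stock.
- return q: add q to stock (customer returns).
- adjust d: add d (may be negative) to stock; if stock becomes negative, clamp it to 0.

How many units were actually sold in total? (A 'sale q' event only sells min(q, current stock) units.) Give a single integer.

Answer: 15

Derivation:
Processing events:
Start: stock = 23
  Event 1 (return 6): 23 + 6 = 29
  Event 2 (adjust +9): 29 + 9 = 38
  Event 3 (restock 21): 38 + 21 = 59
  Event 4 (adjust -10): 59 + -10 = 49
  Event 5 (sale 11): sell min(11,49)=11. stock: 49 - 11 = 38. total_sold = 11
  Event 6 (adjust -4): 38 + -4 = 34
  Event 7 (restock 8): 34 + 8 = 42
  Event 8 (return 2): 42 + 2 = 44
  Event 9 (return 1): 44 + 1 = 45
  Event 10 (sale 4): sell min(4,45)=4. stock: 45 - 4 = 41. total_sold = 15
  Event 11 (adjust -5): 41 + -5 = 36
Final: stock = 36, total_sold = 15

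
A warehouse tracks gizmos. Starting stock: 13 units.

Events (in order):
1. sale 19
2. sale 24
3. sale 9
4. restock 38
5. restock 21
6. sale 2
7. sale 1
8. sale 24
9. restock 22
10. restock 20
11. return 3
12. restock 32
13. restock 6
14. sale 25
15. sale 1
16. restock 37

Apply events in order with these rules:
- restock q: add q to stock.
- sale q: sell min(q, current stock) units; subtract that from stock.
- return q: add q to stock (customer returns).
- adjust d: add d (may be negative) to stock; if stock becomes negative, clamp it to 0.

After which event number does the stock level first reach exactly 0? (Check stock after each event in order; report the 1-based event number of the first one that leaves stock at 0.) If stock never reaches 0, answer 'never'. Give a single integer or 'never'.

Processing events:
Start: stock = 13
  Event 1 (sale 19): sell min(19,13)=13. stock: 13 - 13 = 0. total_sold = 13
  Event 2 (sale 24): sell min(24,0)=0. stock: 0 - 0 = 0. total_sold = 13
  Event 3 (sale 9): sell min(9,0)=0. stock: 0 - 0 = 0. total_sold = 13
  Event 4 (restock 38): 0 + 38 = 38
  Event 5 (restock 21): 38 + 21 = 59
  Event 6 (sale 2): sell min(2,59)=2. stock: 59 - 2 = 57. total_sold = 15
  Event 7 (sale 1): sell min(1,57)=1. stock: 57 - 1 = 56. total_sold = 16
  Event 8 (sale 24): sell min(24,56)=24. stock: 56 - 24 = 32. total_sold = 40
  Event 9 (restock 22): 32 + 22 = 54
  Event 10 (restock 20): 54 + 20 = 74
  Event 11 (return 3): 74 + 3 = 77
  Event 12 (restock 32): 77 + 32 = 109
  Event 13 (restock 6): 109 + 6 = 115
  Event 14 (sale 25): sell min(25,115)=25. stock: 115 - 25 = 90. total_sold = 65
  Event 15 (sale 1): sell min(1,90)=1. stock: 90 - 1 = 89. total_sold = 66
  Event 16 (restock 37): 89 + 37 = 126
Final: stock = 126, total_sold = 66

First zero at event 1.

Answer: 1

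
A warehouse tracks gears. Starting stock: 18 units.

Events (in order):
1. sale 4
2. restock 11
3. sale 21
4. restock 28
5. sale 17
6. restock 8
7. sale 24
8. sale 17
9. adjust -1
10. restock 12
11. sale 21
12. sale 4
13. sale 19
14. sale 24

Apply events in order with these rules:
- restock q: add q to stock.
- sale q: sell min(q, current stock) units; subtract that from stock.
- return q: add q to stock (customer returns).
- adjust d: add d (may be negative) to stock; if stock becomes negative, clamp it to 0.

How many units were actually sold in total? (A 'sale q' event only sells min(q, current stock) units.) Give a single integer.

Processing events:
Start: stock = 18
  Event 1 (sale 4): sell min(4,18)=4. stock: 18 - 4 = 14. total_sold = 4
  Event 2 (restock 11): 14 + 11 = 25
  Event 3 (sale 21): sell min(21,25)=21. stock: 25 - 21 = 4. total_sold = 25
  Event 4 (restock 28): 4 + 28 = 32
  Event 5 (sale 17): sell min(17,32)=17. stock: 32 - 17 = 15. total_sold = 42
  Event 6 (restock 8): 15 + 8 = 23
  Event 7 (sale 24): sell min(24,23)=23. stock: 23 - 23 = 0. total_sold = 65
  Event 8 (sale 17): sell min(17,0)=0. stock: 0 - 0 = 0. total_sold = 65
  Event 9 (adjust -1): 0 + -1 = 0 (clamped to 0)
  Event 10 (restock 12): 0 + 12 = 12
  Event 11 (sale 21): sell min(21,12)=12. stock: 12 - 12 = 0. total_sold = 77
  Event 12 (sale 4): sell min(4,0)=0. stock: 0 - 0 = 0. total_sold = 77
  Event 13 (sale 19): sell min(19,0)=0. stock: 0 - 0 = 0. total_sold = 77
  Event 14 (sale 24): sell min(24,0)=0. stock: 0 - 0 = 0. total_sold = 77
Final: stock = 0, total_sold = 77

Answer: 77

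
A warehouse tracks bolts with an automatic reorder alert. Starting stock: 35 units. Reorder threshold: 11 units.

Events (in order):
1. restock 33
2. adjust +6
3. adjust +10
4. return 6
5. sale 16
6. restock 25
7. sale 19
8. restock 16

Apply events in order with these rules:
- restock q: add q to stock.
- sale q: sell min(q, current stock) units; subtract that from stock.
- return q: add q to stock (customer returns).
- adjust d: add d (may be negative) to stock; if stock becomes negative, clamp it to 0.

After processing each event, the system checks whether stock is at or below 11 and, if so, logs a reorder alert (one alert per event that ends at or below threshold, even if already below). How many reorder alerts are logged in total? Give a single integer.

Processing events:
Start: stock = 35
  Event 1 (restock 33): 35 + 33 = 68
  Event 2 (adjust +6): 68 + 6 = 74
  Event 3 (adjust +10): 74 + 10 = 84
  Event 4 (return 6): 84 + 6 = 90
  Event 5 (sale 16): sell min(16,90)=16. stock: 90 - 16 = 74. total_sold = 16
  Event 6 (restock 25): 74 + 25 = 99
  Event 7 (sale 19): sell min(19,99)=19. stock: 99 - 19 = 80. total_sold = 35
  Event 8 (restock 16): 80 + 16 = 96
Final: stock = 96, total_sold = 35

Checking against threshold 11:
  After event 1: stock=68 > 11
  After event 2: stock=74 > 11
  After event 3: stock=84 > 11
  After event 4: stock=90 > 11
  After event 5: stock=74 > 11
  After event 6: stock=99 > 11
  After event 7: stock=80 > 11
  After event 8: stock=96 > 11
Alert events: []. Count = 0

Answer: 0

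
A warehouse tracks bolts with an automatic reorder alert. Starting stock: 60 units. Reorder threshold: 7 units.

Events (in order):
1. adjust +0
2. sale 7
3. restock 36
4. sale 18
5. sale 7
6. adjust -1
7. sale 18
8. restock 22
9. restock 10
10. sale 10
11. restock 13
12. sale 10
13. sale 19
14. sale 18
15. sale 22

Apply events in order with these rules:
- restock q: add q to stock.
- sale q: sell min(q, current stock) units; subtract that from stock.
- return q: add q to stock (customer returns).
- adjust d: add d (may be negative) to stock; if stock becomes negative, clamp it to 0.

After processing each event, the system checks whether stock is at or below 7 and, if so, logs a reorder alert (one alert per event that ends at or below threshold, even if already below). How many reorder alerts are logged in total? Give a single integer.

Processing events:
Start: stock = 60
  Event 1 (adjust +0): 60 + 0 = 60
  Event 2 (sale 7): sell min(7,60)=7. stock: 60 - 7 = 53. total_sold = 7
  Event 3 (restock 36): 53 + 36 = 89
  Event 4 (sale 18): sell min(18,89)=18. stock: 89 - 18 = 71. total_sold = 25
  Event 5 (sale 7): sell min(7,71)=7. stock: 71 - 7 = 64. total_sold = 32
  Event 6 (adjust -1): 64 + -1 = 63
  Event 7 (sale 18): sell min(18,63)=18. stock: 63 - 18 = 45. total_sold = 50
  Event 8 (restock 22): 45 + 22 = 67
  Event 9 (restock 10): 67 + 10 = 77
  Event 10 (sale 10): sell min(10,77)=10. stock: 77 - 10 = 67. total_sold = 60
  Event 11 (restock 13): 67 + 13 = 80
  Event 12 (sale 10): sell min(10,80)=10. stock: 80 - 10 = 70. total_sold = 70
  Event 13 (sale 19): sell min(19,70)=19. stock: 70 - 19 = 51. total_sold = 89
  Event 14 (sale 18): sell min(18,51)=18. stock: 51 - 18 = 33. total_sold = 107
  Event 15 (sale 22): sell min(22,33)=22. stock: 33 - 22 = 11. total_sold = 129
Final: stock = 11, total_sold = 129

Checking against threshold 7:
  After event 1: stock=60 > 7
  After event 2: stock=53 > 7
  After event 3: stock=89 > 7
  After event 4: stock=71 > 7
  After event 5: stock=64 > 7
  After event 6: stock=63 > 7
  After event 7: stock=45 > 7
  After event 8: stock=67 > 7
  After event 9: stock=77 > 7
  After event 10: stock=67 > 7
  After event 11: stock=80 > 7
  After event 12: stock=70 > 7
  After event 13: stock=51 > 7
  After event 14: stock=33 > 7
  After event 15: stock=11 > 7
Alert events: []. Count = 0

Answer: 0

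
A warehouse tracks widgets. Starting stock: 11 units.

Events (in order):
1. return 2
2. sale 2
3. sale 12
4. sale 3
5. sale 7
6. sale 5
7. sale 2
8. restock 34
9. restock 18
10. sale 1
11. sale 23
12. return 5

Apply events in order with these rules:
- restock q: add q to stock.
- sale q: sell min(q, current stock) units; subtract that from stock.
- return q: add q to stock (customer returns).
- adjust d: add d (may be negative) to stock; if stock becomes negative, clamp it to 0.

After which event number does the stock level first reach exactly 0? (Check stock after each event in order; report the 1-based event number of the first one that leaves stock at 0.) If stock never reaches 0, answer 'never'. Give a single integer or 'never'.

Answer: 3

Derivation:
Processing events:
Start: stock = 11
  Event 1 (return 2): 11 + 2 = 13
  Event 2 (sale 2): sell min(2,13)=2. stock: 13 - 2 = 11. total_sold = 2
  Event 3 (sale 12): sell min(12,11)=11. stock: 11 - 11 = 0. total_sold = 13
  Event 4 (sale 3): sell min(3,0)=0. stock: 0 - 0 = 0. total_sold = 13
  Event 5 (sale 7): sell min(7,0)=0. stock: 0 - 0 = 0. total_sold = 13
  Event 6 (sale 5): sell min(5,0)=0. stock: 0 - 0 = 0. total_sold = 13
  Event 7 (sale 2): sell min(2,0)=0. stock: 0 - 0 = 0. total_sold = 13
  Event 8 (restock 34): 0 + 34 = 34
  Event 9 (restock 18): 34 + 18 = 52
  Event 10 (sale 1): sell min(1,52)=1. stock: 52 - 1 = 51. total_sold = 14
  Event 11 (sale 23): sell min(23,51)=23. stock: 51 - 23 = 28. total_sold = 37
  Event 12 (return 5): 28 + 5 = 33
Final: stock = 33, total_sold = 37

First zero at event 3.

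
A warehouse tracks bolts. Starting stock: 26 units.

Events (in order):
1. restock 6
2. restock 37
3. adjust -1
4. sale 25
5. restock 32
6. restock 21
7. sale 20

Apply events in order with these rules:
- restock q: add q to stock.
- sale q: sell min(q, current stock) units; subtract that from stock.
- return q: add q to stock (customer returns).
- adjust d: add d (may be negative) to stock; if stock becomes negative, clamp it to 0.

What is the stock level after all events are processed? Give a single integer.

Processing events:
Start: stock = 26
  Event 1 (restock 6): 26 + 6 = 32
  Event 2 (restock 37): 32 + 37 = 69
  Event 3 (adjust -1): 69 + -1 = 68
  Event 4 (sale 25): sell min(25,68)=25. stock: 68 - 25 = 43. total_sold = 25
  Event 5 (restock 32): 43 + 32 = 75
  Event 6 (restock 21): 75 + 21 = 96
  Event 7 (sale 20): sell min(20,96)=20. stock: 96 - 20 = 76. total_sold = 45
Final: stock = 76, total_sold = 45

Answer: 76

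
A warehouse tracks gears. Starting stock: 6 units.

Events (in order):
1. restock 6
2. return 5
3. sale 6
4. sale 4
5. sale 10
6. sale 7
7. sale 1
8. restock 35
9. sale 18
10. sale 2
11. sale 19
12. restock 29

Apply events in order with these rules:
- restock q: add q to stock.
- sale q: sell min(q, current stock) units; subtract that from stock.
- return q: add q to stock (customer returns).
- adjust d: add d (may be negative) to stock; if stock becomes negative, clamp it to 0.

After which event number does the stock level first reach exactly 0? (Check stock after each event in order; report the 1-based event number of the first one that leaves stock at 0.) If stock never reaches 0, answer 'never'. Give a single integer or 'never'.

Processing events:
Start: stock = 6
  Event 1 (restock 6): 6 + 6 = 12
  Event 2 (return 5): 12 + 5 = 17
  Event 3 (sale 6): sell min(6,17)=6. stock: 17 - 6 = 11. total_sold = 6
  Event 4 (sale 4): sell min(4,11)=4. stock: 11 - 4 = 7. total_sold = 10
  Event 5 (sale 10): sell min(10,7)=7. stock: 7 - 7 = 0. total_sold = 17
  Event 6 (sale 7): sell min(7,0)=0. stock: 0 - 0 = 0. total_sold = 17
  Event 7 (sale 1): sell min(1,0)=0. stock: 0 - 0 = 0. total_sold = 17
  Event 8 (restock 35): 0 + 35 = 35
  Event 9 (sale 18): sell min(18,35)=18. stock: 35 - 18 = 17. total_sold = 35
  Event 10 (sale 2): sell min(2,17)=2. stock: 17 - 2 = 15. total_sold = 37
  Event 11 (sale 19): sell min(19,15)=15. stock: 15 - 15 = 0. total_sold = 52
  Event 12 (restock 29): 0 + 29 = 29
Final: stock = 29, total_sold = 52

First zero at event 5.

Answer: 5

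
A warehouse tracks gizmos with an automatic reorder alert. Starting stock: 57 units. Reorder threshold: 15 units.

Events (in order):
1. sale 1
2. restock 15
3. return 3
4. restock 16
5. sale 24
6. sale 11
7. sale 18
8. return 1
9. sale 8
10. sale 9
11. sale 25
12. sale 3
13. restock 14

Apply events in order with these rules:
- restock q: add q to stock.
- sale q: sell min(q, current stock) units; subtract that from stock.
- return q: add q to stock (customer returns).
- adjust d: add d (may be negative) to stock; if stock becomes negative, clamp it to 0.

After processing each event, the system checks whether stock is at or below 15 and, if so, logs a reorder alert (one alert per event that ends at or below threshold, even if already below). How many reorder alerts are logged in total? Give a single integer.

Answer: 3

Derivation:
Processing events:
Start: stock = 57
  Event 1 (sale 1): sell min(1,57)=1. stock: 57 - 1 = 56. total_sold = 1
  Event 2 (restock 15): 56 + 15 = 71
  Event 3 (return 3): 71 + 3 = 74
  Event 4 (restock 16): 74 + 16 = 90
  Event 5 (sale 24): sell min(24,90)=24. stock: 90 - 24 = 66. total_sold = 25
  Event 6 (sale 11): sell min(11,66)=11. stock: 66 - 11 = 55. total_sold = 36
  Event 7 (sale 18): sell min(18,55)=18. stock: 55 - 18 = 37. total_sold = 54
  Event 8 (return 1): 37 + 1 = 38
  Event 9 (sale 8): sell min(8,38)=8. stock: 38 - 8 = 30. total_sold = 62
  Event 10 (sale 9): sell min(9,30)=9. stock: 30 - 9 = 21. total_sold = 71
  Event 11 (sale 25): sell min(25,21)=21. stock: 21 - 21 = 0. total_sold = 92
  Event 12 (sale 3): sell min(3,0)=0. stock: 0 - 0 = 0. total_sold = 92
  Event 13 (restock 14): 0 + 14 = 14
Final: stock = 14, total_sold = 92

Checking against threshold 15:
  After event 1: stock=56 > 15
  After event 2: stock=71 > 15
  After event 3: stock=74 > 15
  After event 4: stock=90 > 15
  After event 5: stock=66 > 15
  After event 6: stock=55 > 15
  After event 7: stock=37 > 15
  After event 8: stock=38 > 15
  After event 9: stock=30 > 15
  After event 10: stock=21 > 15
  After event 11: stock=0 <= 15 -> ALERT
  After event 12: stock=0 <= 15 -> ALERT
  After event 13: stock=14 <= 15 -> ALERT
Alert events: [11, 12, 13]. Count = 3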